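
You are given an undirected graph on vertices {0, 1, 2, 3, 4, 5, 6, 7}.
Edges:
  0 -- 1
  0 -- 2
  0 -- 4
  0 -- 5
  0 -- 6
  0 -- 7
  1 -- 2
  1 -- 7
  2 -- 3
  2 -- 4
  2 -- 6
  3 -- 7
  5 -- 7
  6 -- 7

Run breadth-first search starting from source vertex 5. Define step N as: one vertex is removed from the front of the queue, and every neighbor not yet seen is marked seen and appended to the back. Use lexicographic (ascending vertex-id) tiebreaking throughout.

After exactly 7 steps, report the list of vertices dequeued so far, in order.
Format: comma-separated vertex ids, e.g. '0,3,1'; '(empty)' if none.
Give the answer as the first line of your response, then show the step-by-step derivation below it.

5,0,7,1,2,4,6

step 1: dequeue 5; queue=[0,7]; order=5
step 2: dequeue 0; queue=[7,1,2,4,6]; order=5,0
step 3: dequeue 7; queue=[1,2,4,6,3]; order=5,0,7
step 4: dequeue 1; queue=[2,4,6,3]; order=5,0,7,1
step 5: dequeue 2; queue=[4,6,3]; order=5,0,7,1,2
step 6: dequeue 4; queue=[6,3]; order=5,0,7,1,2,4
step 7: dequeue 6; queue=[3]; order=5,0,7,1,2,4,6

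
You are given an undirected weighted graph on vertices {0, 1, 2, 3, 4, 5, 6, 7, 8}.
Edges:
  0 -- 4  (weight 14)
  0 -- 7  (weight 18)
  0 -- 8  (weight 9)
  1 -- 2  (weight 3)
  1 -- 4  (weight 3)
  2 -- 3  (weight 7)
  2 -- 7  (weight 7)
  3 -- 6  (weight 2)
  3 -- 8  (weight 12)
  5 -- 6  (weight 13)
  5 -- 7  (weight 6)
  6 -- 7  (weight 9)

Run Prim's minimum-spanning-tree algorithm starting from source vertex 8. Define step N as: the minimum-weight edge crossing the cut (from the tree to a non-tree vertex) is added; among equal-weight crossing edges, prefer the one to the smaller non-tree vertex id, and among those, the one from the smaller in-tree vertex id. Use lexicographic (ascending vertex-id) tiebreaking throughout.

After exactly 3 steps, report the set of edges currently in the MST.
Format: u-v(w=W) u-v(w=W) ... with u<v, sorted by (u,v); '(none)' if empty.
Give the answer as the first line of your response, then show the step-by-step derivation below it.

0-8(w=9) 3-6(w=2) 3-8(w=12)

step 1: add edge 0-8 (w=9); MST = {0-8(w=9)}
step 2: add edge 3-8 (w=12); MST = {0-8(w=9) 3-8(w=12)}
step 3: add edge 3-6 (w=2); MST = {0-8(w=9) 3-6(w=2) 3-8(w=12)}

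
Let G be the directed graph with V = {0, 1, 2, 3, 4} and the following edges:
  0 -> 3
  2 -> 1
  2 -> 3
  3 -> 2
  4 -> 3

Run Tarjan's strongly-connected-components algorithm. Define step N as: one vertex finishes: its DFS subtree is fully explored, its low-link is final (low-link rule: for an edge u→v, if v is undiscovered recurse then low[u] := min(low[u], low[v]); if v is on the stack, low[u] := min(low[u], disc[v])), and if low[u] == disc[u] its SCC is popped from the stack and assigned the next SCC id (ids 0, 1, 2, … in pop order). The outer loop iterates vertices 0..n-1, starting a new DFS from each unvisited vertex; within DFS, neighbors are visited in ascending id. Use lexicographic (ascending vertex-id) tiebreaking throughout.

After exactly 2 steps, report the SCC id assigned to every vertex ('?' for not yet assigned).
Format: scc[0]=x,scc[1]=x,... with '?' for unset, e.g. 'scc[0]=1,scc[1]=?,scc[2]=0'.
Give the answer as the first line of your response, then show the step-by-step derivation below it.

scc[0]=?,scc[1]=0,scc[2]=?,scc[3]=?,scc[4]=?

step 1: low=(low[0]=0,low[1]=3,low[2]=2,low[3]=1,low[4]=?); scc=(scc[0]=?,scc[1]=0,scc[2]=?,scc[3]=?,scc[4]=?)
step 2: low=(low[0]=0,low[1]=3,low[2]=1,low[3]=1,low[4]=?); scc=(scc[0]=?,scc[1]=0,scc[2]=?,scc[3]=?,scc[4]=?)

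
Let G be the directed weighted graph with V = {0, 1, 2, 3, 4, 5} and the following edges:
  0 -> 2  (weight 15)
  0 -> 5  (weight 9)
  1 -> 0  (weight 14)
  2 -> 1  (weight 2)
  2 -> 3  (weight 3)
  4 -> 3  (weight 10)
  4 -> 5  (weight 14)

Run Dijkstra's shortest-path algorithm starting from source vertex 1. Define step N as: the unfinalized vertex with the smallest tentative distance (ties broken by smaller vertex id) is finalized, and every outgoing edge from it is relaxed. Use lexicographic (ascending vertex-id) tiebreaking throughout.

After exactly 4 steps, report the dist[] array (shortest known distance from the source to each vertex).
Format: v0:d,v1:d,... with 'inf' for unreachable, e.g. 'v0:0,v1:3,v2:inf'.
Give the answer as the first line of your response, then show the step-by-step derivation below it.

v0:14,v1:0,v2:29,v3:32,v4:inf,v5:23

step 1: dist = v0:14,v1:0,v2:inf,v3:inf,v4:inf,v5:inf
step 2: dist = v0:14,v1:0,v2:29,v3:inf,v4:inf,v5:23
step 3: dist = v0:14,v1:0,v2:29,v3:inf,v4:inf,v5:23
step 4: dist = v0:14,v1:0,v2:29,v3:32,v4:inf,v5:23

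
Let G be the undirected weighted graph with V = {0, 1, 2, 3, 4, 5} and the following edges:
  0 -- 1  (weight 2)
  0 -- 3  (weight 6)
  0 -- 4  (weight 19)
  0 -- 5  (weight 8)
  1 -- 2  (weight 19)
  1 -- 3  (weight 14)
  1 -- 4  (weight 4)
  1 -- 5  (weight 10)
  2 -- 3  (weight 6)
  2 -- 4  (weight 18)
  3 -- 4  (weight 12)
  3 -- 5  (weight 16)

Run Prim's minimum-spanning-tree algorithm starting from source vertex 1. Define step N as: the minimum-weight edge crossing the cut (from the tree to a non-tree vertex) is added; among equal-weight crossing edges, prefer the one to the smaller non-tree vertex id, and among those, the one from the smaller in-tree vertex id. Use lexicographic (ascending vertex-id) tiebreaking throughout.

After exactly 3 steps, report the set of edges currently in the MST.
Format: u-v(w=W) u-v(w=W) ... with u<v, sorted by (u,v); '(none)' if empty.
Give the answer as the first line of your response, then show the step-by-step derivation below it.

0-1(w=2) 0-3(w=6) 1-4(w=4)

step 1: add edge 0-1 (w=2); MST = {0-1(w=2)}
step 2: add edge 1-4 (w=4); MST = {0-1(w=2) 1-4(w=4)}
step 3: add edge 0-3 (w=6); MST = {0-1(w=2) 0-3(w=6) 1-4(w=4)}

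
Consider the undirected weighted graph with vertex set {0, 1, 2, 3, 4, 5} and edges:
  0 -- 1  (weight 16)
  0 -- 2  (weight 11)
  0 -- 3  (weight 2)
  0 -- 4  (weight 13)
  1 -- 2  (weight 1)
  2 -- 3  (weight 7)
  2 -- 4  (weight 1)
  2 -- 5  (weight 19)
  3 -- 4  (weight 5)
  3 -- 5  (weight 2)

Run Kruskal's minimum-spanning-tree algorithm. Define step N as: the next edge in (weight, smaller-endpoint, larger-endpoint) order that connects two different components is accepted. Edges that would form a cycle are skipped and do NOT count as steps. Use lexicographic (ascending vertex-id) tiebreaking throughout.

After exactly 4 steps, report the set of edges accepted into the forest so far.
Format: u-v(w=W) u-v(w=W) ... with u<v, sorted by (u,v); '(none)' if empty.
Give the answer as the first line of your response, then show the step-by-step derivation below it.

0-3(w=2) 1-2(w=1) 2-4(w=1) 3-5(w=2)

step 1: add edge 1-2 (w=1); MST = {1-2(w=1)}
step 2: add edge 2-4 (w=1); MST = {1-2(w=1) 2-4(w=1)}
step 3: add edge 0-3 (w=2); MST = {0-3(w=2) 1-2(w=1) 2-4(w=1)}
step 4: add edge 3-5 (w=2); MST = {0-3(w=2) 1-2(w=1) 2-4(w=1) 3-5(w=2)}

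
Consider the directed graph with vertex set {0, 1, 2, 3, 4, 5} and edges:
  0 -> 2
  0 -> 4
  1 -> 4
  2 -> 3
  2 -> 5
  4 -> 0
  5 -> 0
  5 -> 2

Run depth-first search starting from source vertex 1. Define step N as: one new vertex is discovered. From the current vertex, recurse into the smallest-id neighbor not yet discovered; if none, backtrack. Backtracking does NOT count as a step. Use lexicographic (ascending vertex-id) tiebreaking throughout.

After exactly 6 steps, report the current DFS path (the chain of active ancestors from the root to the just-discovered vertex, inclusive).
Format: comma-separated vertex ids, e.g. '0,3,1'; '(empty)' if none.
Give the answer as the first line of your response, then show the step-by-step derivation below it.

1,4,0,2,5

step 1: discover 1; path=1; order=1
step 2: discover 4; path=1>4; order=1,4
step 3: discover 0; path=1>4>0; order=1,4,0
step 4: discover 2; path=1>4>0>2; order=1,4,0,2
step 5: discover 3; path=1>4>0>2>3; order=1,4,0,2,3
step 6: discover 5; path=1>4>0>2>5; order=1,4,0,2,3,5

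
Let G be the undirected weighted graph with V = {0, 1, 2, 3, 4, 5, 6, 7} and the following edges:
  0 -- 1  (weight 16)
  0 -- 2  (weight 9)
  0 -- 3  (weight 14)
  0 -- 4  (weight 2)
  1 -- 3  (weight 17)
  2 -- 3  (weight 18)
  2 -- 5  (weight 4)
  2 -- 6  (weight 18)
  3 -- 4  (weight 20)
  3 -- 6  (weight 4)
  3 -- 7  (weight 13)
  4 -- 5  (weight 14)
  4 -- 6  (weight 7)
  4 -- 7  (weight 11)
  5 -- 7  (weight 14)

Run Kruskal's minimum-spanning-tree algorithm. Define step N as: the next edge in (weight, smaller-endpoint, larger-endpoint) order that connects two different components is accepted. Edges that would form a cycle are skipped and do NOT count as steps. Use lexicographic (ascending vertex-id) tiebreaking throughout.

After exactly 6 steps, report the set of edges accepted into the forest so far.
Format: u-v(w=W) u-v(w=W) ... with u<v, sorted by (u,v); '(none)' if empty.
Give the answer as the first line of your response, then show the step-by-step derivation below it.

0-2(w=9) 0-4(w=2) 2-5(w=4) 3-6(w=4) 4-6(w=7) 4-7(w=11)

step 1: add edge 0-4 (w=2); MST = {0-4(w=2)}
step 2: add edge 2-5 (w=4); MST = {0-4(w=2) 2-5(w=4)}
step 3: add edge 3-6 (w=4); MST = {0-4(w=2) 2-5(w=4) 3-6(w=4)}
step 4: add edge 4-6 (w=7); MST = {0-4(w=2) 2-5(w=4) 3-6(w=4) 4-6(w=7)}
step 5: add edge 0-2 (w=9); MST = {0-2(w=9) 0-4(w=2) 2-5(w=4) 3-6(w=4) 4-6(w=7)}
step 6: add edge 4-7 (w=11); MST = {0-2(w=9) 0-4(w=2) 2-5(w=4) 3-6(w=4) 4-6(w=7) 4-7(w=11)}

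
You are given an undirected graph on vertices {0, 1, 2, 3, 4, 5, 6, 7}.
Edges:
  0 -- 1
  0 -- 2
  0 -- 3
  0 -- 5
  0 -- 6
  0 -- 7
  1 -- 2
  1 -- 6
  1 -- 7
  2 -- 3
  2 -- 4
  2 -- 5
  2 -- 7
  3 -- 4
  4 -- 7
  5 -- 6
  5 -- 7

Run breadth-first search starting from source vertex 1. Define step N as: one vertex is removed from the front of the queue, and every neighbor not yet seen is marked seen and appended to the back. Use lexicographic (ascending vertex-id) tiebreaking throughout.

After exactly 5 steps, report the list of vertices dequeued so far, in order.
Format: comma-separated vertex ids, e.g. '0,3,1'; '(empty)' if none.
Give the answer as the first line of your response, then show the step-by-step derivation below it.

1,0,2,6,7

step 1: dequeue 1; queue=[0,2,6,7]; order=1
step 2: dequeue 0; queue=[2,6,7,3,5]; order=1,0
step 3: dequeue 2; queue=[6,7,3,5,4]; order=1,0,2
step 4: dequeue 6; queue=[7,3,5,4]; order=1,0,2,6
step 5: dequeue 7; queue=[3,5,4]; order=1,0,2,6,7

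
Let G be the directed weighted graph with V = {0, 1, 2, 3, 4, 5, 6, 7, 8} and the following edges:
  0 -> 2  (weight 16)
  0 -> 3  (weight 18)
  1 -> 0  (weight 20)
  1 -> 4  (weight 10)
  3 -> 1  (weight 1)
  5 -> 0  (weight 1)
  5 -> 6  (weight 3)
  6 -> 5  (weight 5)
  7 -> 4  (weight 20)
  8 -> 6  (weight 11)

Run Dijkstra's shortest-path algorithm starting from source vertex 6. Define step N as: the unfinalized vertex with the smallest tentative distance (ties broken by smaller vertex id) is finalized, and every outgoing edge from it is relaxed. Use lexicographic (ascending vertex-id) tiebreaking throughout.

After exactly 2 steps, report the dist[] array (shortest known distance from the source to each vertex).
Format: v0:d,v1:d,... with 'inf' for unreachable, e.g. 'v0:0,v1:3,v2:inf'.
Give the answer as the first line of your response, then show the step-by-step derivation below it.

v0:6,v1:inf,v2:inf,v3:inf,v4:inf,v5:5,v6:0,v7:inf,v8:inf

step 1: dist = v0:inf,v1:inf,v2:inf,v3:inf,v4:inf,v5:5,v6:0,v7:inf,v8:inf
step 2: dist = v0:6,v1:inf,v2:inf,v3:inf,v4:inf,v5:5,v6:0,v7:inf,v8:inf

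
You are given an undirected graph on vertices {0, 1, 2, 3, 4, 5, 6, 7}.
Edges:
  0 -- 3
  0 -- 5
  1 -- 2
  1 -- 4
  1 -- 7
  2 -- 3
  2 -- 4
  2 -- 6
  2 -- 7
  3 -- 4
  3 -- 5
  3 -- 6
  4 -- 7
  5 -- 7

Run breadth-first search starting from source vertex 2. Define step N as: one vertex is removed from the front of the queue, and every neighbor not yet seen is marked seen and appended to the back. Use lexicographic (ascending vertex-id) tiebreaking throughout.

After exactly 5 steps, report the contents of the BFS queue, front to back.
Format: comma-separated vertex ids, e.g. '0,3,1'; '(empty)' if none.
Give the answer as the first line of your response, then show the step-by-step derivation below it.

7,0,5

step 1: dequeue 2; queue=[1,3,4,6,7]; order=2
step 2: dequeue 1; queue=[3,4,6,7]; order=2,1
step 3: dequeue 3; queue=[4,6,7,0,5]; order=2,1,3
step 4: dequeue 4; queue=[6,7,0,5]; order=2,1,3,4
step 5: dequeue 6; queue=[7,0,5]; order=2,1,3,4,6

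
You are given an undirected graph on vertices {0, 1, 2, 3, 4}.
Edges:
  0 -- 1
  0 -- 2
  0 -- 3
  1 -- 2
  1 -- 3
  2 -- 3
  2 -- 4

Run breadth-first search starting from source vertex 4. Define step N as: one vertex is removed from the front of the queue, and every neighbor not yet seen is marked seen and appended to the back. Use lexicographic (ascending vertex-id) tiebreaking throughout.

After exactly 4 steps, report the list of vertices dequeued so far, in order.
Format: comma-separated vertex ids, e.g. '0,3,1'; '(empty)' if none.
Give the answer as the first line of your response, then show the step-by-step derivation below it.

4,2,0,1

step 1: dequeue 4; queue=[2]; order=4
step 2: dequeue 2; queue=[0,1,3]; order=4,2
step 3: dequeue 0; queue=[1,3]; order=4,2,0
step 4: dequeue 1; queue=[3]; order=4,2,0,1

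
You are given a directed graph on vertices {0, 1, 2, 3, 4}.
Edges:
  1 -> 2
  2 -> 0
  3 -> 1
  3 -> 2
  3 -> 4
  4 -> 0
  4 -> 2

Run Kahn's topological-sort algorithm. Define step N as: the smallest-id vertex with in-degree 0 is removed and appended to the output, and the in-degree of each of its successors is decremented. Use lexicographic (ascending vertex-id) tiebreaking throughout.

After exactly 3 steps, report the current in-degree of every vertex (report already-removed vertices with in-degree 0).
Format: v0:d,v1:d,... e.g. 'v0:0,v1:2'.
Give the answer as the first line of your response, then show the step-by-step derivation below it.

v0:1,v1:0,v2:0,v3:0,v4:0

step 1: output 3; order=[3]; indeg=(2,0,2,0,0)
step 2: output 1; order=[3,1]; indeg=(2,0,1,0,0)
step 3: output 4; order=[3,1,4]; indeg=(1,0,0,0,0)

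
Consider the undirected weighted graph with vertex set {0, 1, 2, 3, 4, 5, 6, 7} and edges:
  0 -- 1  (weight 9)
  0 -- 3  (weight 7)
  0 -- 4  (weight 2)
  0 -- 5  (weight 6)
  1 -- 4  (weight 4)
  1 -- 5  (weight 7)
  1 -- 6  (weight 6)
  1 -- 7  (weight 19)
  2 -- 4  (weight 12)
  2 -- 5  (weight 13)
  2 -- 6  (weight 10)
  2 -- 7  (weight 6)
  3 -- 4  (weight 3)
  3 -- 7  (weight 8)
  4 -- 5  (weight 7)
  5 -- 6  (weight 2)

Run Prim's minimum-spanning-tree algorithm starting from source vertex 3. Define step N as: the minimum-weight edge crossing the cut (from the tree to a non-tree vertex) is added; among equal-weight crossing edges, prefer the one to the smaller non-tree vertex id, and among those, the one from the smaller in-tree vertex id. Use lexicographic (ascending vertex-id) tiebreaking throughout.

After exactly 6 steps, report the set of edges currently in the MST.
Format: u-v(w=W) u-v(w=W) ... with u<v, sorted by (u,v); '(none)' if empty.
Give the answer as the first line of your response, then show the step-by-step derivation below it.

0-4(w=2) 0-5(w=6) 1-4(w=4) 3-4(w=3) 3-7(w=8) 5-6(w=2)

step 1: add edge 3-4 (w=3); MST = {3-4(w=3)}
step 2: add edge 0-4 (w=2); MST = {0-4(w=2) 3-4(w=3)}
step 3: add edge 1-4 (w=4); MST = {0-4(w=2) 1-4(w=4) 3-4(w=3)}
step 4: add edge 0-5 (w=6); MST = {0-4(w=2) 0-5(w=6) 1-4(w=4) 3-4(w=3)}
step 5: add edge 5-6 (w=2); MST = {0-4(w=2) 0-5(w=6) 1-4(w=4) 3-4(w=3) 5-6(w=2)}
step 6: add edge 3-7 (w=8); MST = {0-4(w=2) 0-5(w=6) 1-4(w=4) 3-4(w=3) 3-7(w=8) 5-6(w=2)}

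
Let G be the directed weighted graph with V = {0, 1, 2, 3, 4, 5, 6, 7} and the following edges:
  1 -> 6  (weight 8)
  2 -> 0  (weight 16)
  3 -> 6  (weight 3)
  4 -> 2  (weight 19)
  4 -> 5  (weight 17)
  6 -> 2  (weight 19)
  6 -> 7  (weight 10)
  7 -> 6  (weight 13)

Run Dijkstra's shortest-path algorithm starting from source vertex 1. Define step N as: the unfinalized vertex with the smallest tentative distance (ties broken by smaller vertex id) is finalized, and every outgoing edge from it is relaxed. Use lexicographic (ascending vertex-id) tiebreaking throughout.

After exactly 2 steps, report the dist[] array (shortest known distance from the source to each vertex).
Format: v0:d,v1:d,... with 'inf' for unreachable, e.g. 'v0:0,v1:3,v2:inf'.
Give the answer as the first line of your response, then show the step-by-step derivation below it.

v0:inf,v1:0,v2:27,v3:inf,v4:inf,v5:inf,v6:8,v7:18

step 1: dist = v0:inf,v1:0,v2:inf,v3:inf,v4:inf,v5:inf,v6:8,v7:inf
step 2: dist = v0:inf,v1:0,v2:27,v3:inf,v4:inf,v5:inf,v6:8,v7:18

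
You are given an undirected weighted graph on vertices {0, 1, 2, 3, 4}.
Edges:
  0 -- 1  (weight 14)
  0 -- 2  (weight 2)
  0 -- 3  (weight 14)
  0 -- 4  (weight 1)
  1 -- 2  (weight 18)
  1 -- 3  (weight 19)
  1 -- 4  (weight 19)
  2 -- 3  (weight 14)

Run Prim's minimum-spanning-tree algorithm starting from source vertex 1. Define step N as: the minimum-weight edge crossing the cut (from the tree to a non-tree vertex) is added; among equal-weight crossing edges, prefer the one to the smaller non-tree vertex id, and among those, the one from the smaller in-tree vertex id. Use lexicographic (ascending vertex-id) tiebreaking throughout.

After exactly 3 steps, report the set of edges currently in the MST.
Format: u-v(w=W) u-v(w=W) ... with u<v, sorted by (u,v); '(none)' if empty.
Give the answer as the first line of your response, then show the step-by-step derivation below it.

0-1(w=14) 0-2(w=2) 0-4(w=1)

step 1: add edge 0-1 (w=14); MST = {0-1(w=14)}
step 2: add edge 0-4 (w=1); MST = {0-1(w=14) 0-4(w=1)}
step 3: add edge 0-2 (w=2); MST = {0-1(w=14) 0-2(w=2) 0-4(w=1)}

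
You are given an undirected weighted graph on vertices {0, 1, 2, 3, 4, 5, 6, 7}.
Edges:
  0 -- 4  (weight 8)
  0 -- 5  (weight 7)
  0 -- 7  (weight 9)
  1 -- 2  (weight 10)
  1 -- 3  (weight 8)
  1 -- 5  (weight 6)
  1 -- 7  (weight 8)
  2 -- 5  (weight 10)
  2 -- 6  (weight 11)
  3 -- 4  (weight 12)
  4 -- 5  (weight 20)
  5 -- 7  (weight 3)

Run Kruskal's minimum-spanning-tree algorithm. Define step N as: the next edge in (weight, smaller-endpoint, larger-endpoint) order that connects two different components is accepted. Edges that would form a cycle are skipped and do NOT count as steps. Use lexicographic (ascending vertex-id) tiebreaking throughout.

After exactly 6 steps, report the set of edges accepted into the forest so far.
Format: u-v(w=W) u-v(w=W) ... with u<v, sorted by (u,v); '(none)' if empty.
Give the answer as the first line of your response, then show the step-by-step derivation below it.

0-4(w=8) 0-5(w=7) 1-2(w=10) 1-3(w=8) 1-5(w=6) 5-7(w=3)

step 1: add edge 5-7 (w=3); MST = {5-7(w=3)}
step 2: add edge 1-5 (w=6); MST = {1-5(w=6) 5-7(w=3)}
step 3: add edge 0-5 (w=7); MST = {0-5(w=7) 1-5(w=6) 5-7(w=3)}
step 4: add edge 0-4 (w=8); MST = {0-4(w=8) 0-5(w=7) 1-5(w=6) 5-7(w=3)}
step 5: add edge 1-3 (w=8); MST = {0-4(w=8) 0-5(w=7) 1-3(w=8) 1-5(w=6) 5-7(w=3)}
step 6: add edge 1-2 (w=10); MST = {0-4(w=8) 0-5(w=7) 1-2(w=10) 1-3(w=8) 1-5(w=6) 5-7(w=3)}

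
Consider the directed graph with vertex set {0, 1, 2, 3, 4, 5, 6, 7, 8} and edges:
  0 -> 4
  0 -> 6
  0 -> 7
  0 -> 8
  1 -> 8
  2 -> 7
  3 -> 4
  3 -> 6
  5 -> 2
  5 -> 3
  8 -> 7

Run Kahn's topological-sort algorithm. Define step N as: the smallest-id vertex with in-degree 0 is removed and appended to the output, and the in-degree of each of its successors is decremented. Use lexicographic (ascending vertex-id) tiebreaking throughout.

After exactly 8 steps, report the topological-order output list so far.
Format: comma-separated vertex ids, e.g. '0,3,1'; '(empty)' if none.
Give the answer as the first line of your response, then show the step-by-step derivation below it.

0,1,5,2,3,4,6,8

step 1: output 0; order=[0]; indeg=(0,0,1,1,1,0,1,2,1)
step 2: output 1; order=[0,1]; indeg=(0,0,1,1,1,0,1,2,0)
step 3: output 5; order=[0,1,5]; indeg=(0,0,0,0,1,0,1,2,0)
step 4: output 2; order=[0,1,5,2]; indeg=(0,0,0,0,1,0,1,1,0)
step 5: output 3; order=[0,1,5,2,3]; indeg=(0,0,0,0,0,0,0,1,0)
step 6: output 4; order=[0,1,5,2,3,4]; indeg=(0,0,0,0,0,0,0,1,0)
step 7: output 6; order=[0,1,5,2,3,4,6]; indeg=(0,0,0,0,0,0,0,1,0)
step 8: output 8; order=[0,1,5,2,3,4,6,8]; indeg=(0,0,0,0,0,0,0,0,0)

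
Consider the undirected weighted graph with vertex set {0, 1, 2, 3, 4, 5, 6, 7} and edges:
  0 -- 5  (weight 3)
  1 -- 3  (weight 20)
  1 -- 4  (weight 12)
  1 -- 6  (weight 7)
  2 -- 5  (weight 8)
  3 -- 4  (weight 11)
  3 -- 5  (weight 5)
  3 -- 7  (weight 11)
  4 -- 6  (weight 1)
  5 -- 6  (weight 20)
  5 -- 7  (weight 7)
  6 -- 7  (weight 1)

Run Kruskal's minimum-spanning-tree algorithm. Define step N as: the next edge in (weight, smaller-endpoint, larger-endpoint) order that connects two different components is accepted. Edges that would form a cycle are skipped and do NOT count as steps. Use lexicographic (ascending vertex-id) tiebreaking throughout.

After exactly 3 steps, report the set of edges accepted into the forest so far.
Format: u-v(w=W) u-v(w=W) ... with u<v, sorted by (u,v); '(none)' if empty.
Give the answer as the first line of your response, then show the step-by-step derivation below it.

0-5(w=3) 4-6(w=1) 6-7(w=1)

step 1: add edge 4-6 (w=1); MST = {4-6(w=1)}
step 2: add edge 6-7 (w=1); MST = {4-6(w=1) 6-7(w=1)}
step 3: add edge 0-5 (w=3); MST = {0-5(w=3) 4-6(w=1) 6-7(w=1)}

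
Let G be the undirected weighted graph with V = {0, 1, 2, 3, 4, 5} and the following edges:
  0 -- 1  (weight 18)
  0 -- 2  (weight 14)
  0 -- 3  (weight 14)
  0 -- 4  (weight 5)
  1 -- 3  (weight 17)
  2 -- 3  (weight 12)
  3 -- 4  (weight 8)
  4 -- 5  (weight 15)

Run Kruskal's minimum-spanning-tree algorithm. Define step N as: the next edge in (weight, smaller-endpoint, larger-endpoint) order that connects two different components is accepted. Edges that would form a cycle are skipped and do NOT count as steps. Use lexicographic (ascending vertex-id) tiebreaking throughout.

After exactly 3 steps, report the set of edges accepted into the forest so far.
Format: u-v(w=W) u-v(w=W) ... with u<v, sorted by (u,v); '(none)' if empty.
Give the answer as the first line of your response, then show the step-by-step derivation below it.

0-4(w=5) 2-3(w=12) 3-4(w=8)

step 1: add edge 0-4 (w=5); MST = {0-4(w=5)}
step 2: add edge 3-4 (w=8); MST = {0-4(w=5) 3-4(w=8)}
step 3: add edge 2-3 (w=12); MST = {0-4(w=5) 2-3(w=12) 3-4(w=8)}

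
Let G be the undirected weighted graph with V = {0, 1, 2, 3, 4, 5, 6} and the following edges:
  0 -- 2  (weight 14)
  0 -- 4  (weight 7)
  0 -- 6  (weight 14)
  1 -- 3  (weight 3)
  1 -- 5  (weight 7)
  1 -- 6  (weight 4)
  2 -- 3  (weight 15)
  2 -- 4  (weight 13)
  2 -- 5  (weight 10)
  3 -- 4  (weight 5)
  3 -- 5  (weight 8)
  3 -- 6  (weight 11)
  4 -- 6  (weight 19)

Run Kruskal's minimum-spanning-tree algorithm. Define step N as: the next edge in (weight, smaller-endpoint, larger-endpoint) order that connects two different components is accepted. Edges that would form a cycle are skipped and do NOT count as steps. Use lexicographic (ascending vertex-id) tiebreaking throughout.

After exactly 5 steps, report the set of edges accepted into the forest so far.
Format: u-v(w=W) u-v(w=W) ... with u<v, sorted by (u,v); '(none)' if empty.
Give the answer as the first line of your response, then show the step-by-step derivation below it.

0-4(w=7) 1-3(w=3) 1-5(w=7) 1-6(w=4) 3-4(w=5)

step 1: add edge 1-3 (w=3); MST = {1-3(w=3)}
step 2: add edge 1-6 (w=4); MST = {1-3(w=3) 1-6(w=4)}
step 3: add edge 3-4 (w=5); MST = {1-3(w=3) 1-6(w=4) 3-4(w=5)}
step 4: add edge 0-4 (w=7); MST = {0-4(w=7) 1-3(w=3) 1-6(w=4) 3-4(w=5)}
step 5: add edge 1-5 (w=7); MST = {0-4(w=7) 1-3(w=3) 1-5(w=7) 1-6(w=4) 3-4(w=5)}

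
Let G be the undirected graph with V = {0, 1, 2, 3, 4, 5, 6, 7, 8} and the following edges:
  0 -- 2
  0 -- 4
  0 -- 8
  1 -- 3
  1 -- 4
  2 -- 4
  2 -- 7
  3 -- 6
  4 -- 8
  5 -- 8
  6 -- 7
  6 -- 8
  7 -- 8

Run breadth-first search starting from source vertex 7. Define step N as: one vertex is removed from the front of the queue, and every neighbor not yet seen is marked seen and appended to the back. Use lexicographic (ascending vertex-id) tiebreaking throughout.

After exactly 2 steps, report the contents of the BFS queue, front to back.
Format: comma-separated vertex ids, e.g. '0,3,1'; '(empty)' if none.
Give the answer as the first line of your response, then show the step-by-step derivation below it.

6,8,0,4

step 1: dequeue 7; queue=[2,6,8]; order=7
step 2: dequeue 2; queue=[6,8,0,4]; order=7,2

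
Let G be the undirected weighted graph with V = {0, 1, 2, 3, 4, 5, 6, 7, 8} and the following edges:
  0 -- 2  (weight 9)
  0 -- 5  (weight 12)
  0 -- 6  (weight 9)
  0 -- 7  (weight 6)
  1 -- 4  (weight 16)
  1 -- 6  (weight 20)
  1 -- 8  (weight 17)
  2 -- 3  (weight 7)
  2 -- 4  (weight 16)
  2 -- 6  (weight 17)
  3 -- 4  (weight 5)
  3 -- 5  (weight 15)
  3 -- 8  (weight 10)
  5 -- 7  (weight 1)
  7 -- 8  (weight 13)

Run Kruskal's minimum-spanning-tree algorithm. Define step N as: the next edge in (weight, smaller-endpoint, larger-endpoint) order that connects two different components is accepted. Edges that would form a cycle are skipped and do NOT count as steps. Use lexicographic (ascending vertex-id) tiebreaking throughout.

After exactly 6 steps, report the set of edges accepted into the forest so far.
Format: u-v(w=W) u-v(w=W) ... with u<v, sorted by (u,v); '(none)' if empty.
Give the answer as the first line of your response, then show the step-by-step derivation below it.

0-2(w=9) 0-6(w=9) 0-7(w=6) 2-3(w=7) 3-4(w=5) 5-7(w=1)

step 1: add edge 5-7 (w=1); MST = {5-7(w=1)}
step 2: add edge 3-4 (w=5); MST = {3-4(w=5) 5-7(w=1)}
step 3: add edge 0-7 (w=6); MST = {0-7(w=6) 3-4(w=5) 5-7(w=1)}
step 4: add edge 2-3 (w=7); MST = {0-7(w=6) 2-3(w=7) 3-4(w=5) 5-7(w=1)}
step 5: add edge 0-2 (w=9); MST = {0-2(w=9) 0-7(w=6) 2-3(w=7) 3-4(w=5) 5-7(w=1)}
step 6: add edge 0-6 (w=9); MST = {0-2(w=9) 0-6(w=9) 0-7(w=6) 2-3(w=7) 3-4(w=5) 5-7(w=1)}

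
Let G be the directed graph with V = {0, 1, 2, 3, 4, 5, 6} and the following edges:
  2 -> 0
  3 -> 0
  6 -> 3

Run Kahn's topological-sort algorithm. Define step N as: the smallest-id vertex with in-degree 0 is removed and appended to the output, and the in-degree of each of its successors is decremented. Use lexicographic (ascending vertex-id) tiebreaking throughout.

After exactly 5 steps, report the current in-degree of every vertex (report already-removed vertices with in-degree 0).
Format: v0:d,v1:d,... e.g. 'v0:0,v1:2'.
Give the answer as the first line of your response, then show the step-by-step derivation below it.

v0:1,v1:0,v2:0,v3:0,v4:0,v5:0,v6:0

step 1: output 1; order=[1]; indeg=(2,0,0,1,0,0,0)
step 2: output 2; order=[1,2]; indeg=(1,0,0,1,0,0,0)
step 3: output 4; order=[1,2,4]; indeg=(1,0,0,1,0,0,0)
step 4: output 5; order=[1,2,4,5]; indeg=(1,0,0,1,0,0,0)
step 5: output 6; order=[1,2,4,5,6]; indeg=(1,0,0,0,0,0,0)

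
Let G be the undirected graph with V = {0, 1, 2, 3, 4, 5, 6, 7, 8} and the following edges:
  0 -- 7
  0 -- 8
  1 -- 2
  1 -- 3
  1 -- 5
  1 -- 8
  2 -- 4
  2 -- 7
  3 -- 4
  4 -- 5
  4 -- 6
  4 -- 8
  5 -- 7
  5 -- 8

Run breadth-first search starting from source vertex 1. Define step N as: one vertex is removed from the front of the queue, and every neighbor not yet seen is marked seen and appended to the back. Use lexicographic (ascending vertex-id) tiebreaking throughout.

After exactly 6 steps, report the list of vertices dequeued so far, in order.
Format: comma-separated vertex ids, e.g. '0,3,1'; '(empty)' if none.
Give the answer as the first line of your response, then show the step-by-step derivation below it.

1,2,3,5,8,4

step 1: dequeue 1; queue=[2,3,5,8]; order=1
step 2: dequeue 2; queue=[3,5,8,4,7]; order=1,2
step 3: dequeue 3; queue=[5,8,4,7]; order=1,2,3
step 4: dequeue 5; queue=[8,4,7]; order=1,2,3,5
step 5: dequeue 8; queue=[4,7,0]; order=1,2,3,5,8
step 6: dequeue 4; queue=[7,0,6]; order=1,2,3,5,8,4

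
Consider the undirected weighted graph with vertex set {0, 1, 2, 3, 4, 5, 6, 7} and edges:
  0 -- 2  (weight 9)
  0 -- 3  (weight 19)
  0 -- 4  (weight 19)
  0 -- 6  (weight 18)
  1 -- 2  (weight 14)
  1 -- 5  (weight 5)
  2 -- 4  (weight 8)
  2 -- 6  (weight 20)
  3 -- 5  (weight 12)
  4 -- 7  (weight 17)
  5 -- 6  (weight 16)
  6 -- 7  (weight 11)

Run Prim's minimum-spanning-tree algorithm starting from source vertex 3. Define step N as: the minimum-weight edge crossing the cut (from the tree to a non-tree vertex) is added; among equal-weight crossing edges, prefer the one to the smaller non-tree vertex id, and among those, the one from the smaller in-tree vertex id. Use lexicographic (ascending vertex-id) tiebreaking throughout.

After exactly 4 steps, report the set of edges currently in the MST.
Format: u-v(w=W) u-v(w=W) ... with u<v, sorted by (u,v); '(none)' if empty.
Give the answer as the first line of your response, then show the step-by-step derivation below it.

1-2(w=14) 1-5(w=5) 2-4(w=8) 3-5(w=12)

step 1: add edge 3-5 (w=12); MST = {3-5(w=12)}
step 2: add edge 1-5 (w=5); MST = {1-5(w=5) 3-5(w=12)}
step 3: add edge 1-2 (w=14); MST = {1-2(w=14) 1-5(w=5) 3-5(w=12)}
step 4: add edge 2-4 (w=8); MST = {1-2(w=14) 1-5(w=5) 2-4(w=8) 3-5(w=12)}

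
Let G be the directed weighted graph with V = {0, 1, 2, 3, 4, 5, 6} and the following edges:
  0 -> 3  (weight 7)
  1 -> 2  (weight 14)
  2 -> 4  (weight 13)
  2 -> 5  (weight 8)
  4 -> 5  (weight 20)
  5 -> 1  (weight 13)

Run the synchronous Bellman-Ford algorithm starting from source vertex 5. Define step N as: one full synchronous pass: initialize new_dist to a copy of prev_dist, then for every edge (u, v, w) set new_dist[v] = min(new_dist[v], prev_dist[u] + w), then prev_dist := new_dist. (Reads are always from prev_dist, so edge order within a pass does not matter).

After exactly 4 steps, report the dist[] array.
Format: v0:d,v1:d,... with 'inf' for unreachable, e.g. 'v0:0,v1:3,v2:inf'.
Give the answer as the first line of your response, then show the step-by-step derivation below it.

v0:inf,v1:13,v2:27,v3:inf,v4:40,v5:0,v6:inf

step 1: dist = v0:inf,v1:13,v2:inf,v3:inf,v4:inf,v5:0,v6:inf
step 2: dist = v0:inf,v1:13,v2:27,v3:inf,v4:inf,v5:0,v6:inf
step 3: dist = v0:inf,v1:13,v2:27,v3:inf,v4:40,v5:0,v6:inf
step 4: dist = v0:inf,v1:13,v2:27,v3:inf,v4:40,v5:0,v6:inf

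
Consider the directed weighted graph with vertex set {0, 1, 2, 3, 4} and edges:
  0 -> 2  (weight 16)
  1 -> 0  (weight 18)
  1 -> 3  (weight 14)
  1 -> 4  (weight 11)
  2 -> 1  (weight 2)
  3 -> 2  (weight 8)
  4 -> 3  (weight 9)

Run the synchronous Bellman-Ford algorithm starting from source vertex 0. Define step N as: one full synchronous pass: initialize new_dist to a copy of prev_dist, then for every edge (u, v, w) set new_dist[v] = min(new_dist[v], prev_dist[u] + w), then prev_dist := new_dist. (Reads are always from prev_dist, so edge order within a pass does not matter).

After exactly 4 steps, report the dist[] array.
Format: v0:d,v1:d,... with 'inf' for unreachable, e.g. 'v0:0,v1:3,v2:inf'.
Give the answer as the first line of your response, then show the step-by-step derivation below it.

v0:0,v1:18,v2:16,v3:32,v4:29

step 1: dist = v0:0,v1:inf,v2:16,v3:inf,v4:inf
step 2: dist = v0:0,v1:18,v2:16,v3:inf,v4:inf
step 3: dist = v0:0,v1:18,v2:16,v3:32,v4:29
step 4: dist = v0:0,v1:18,v2:16,v3:32,v4:29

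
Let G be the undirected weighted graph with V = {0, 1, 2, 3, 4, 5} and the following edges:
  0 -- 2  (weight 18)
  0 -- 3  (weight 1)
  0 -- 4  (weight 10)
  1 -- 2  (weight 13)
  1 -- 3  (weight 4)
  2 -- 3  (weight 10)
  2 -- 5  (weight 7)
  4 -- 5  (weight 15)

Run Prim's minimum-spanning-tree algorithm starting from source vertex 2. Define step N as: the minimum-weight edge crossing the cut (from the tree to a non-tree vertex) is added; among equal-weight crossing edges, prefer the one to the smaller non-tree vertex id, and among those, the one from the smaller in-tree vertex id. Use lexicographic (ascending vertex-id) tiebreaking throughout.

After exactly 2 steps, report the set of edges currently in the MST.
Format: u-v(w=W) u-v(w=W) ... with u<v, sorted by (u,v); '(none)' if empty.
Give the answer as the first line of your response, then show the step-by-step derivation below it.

2-3(w=10) 2-5(w=7)

step 1: add edge 2-5 (w=7); MST = {2-5(w=7)}
step 2: add edge 2-3 (w=10); MST = {2-3(w=10) 2-5(w=7)}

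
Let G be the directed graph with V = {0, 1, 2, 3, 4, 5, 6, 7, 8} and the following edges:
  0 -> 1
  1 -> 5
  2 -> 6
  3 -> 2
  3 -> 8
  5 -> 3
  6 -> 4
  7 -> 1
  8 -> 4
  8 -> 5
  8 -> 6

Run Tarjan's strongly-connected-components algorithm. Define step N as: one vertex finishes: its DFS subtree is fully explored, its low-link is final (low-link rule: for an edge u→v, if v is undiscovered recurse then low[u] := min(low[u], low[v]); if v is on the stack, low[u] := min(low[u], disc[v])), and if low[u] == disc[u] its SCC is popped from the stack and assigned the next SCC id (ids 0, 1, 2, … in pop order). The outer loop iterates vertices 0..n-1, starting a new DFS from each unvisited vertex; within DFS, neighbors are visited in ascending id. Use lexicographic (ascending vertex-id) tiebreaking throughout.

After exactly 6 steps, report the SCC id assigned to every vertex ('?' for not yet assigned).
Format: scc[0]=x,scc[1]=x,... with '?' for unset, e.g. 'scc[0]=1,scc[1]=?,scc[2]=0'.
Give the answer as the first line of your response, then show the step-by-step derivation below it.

scc[0]=?,scc[1]=?,scc[2]=2,scc[3]=3,scc[4]=0,scc[5]=3,scc[6]=1,scc[7]=?,scc[8]=3

step 1: low=(low[0]=0,low[1]=1,low[2]=4,low[3]=3,low[4]=6,low[5]=2,low[6]=5,low[7]=?,low[8]=?); scc=(scc[0]=?,scc[1]=?,scc[2]=?,scc[3]=?,scc[4]=0,scc[5]=?,scc[6]=?,scc[7]=?,scc[8]=?)
step 2: low=(low[0]=0,low[1]=1,low[2]=4,low[3]=3,low[4]=6,low[5]=2,low[6]=5,low[7]=?,low[8]=?); scc=(scc[0]=?,scc[1]=?,scc[2]=?,scc[3]=?,scc[4]=0,scc[5]=?,scc[6]=1,scc[7]=?,scc[8]=?)
step 3: low=(low[0]=0,low[1]=1,low[2]=4,low[3]=3,low[4]=6,low[5]=2,low[6]=5,low[7]=?,low[8]=?); scc=(scc[0]=?,scc[1]=?,scc[2]=2,scc[3]=?,scc[4]=0,scc[5]=?,scc[6]=1,scc[7]=?,scc[8]=?)
step 4: low=(low[0]=0,low[1]=1,low[2]=4,low[3]=3,low[4]=6,low[5]=2,low[6]=5,low[7]=?,low[8]=2); scc=(scc[0]=?,scc[1]=?,scc[2]=2,scc[3]=?,scc[4]=0,scc[5]=?,scc[6]=1,scc[7]=?,scc[8]=?)
step 5: low=(low[0]=0,low[1]=1,low[2]=4,low[3]=2,low[4]=6,low[5]=2,low[6]=5,low[7]=?,low[8]=2); scc=(scc[0]=?,scc[1]=?,scc[2]=2,scc[3]=?,scc[4]=0,scc[5]=?,scc[6]=1,scc[7]=?,scc[8]=?)
step 6: low=(low[0]=0,low[1]=1,low[2]=4,low[3]=2,low[4]=6,low[5]=2,low[6]=5,low[7]=?,low[8]=2); scc=(scc[0]=?,scc[1]=?,scc[2]=2,scc[3]=3,scc[4]=0,scc[5]=3,scc[6]=1,scc[7]=?,scc[8]=3)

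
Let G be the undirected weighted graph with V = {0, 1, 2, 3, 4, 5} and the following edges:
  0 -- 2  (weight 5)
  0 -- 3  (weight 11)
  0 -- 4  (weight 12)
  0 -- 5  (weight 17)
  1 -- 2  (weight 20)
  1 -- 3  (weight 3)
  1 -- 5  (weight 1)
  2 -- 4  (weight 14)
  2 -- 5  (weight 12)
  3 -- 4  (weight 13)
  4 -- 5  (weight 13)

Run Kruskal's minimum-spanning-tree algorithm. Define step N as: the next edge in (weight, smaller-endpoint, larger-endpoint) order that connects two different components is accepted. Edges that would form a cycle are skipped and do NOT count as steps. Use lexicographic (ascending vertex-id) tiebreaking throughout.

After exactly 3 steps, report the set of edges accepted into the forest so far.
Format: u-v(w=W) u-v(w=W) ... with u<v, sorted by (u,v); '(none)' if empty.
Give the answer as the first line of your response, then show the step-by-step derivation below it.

0-2(w=5) 1-3(w=3) 1-5(w=1)

step 1: add edge 1-5 (w=1); MST = {1-5(w=1)}
step 2: add edge 1-3 (w=3); MST = {1-3(w=3) 1-5(w=1)}
step 3: add edge 0-2 (w=5); MST = {0-2(w=5) 1-3(w=3) 1-5(w=1)}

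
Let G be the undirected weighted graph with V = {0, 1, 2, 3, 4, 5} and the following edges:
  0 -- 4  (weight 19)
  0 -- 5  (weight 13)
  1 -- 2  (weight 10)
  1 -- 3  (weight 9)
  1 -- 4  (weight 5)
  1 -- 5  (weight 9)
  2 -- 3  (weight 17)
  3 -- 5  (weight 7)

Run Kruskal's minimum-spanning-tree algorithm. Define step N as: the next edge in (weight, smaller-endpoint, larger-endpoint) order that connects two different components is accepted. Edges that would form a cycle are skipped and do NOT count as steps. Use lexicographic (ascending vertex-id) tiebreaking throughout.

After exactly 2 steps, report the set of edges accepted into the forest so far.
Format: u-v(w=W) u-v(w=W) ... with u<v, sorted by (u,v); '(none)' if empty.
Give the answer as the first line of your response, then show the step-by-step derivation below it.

1-4(w=5) 3-5(w=7)

step 1: add edge 1-4 (w=5); MST = {1-4(w=5)}
step 2: add edge 3-5 (w=7); MST = {1-4(w=5) 3-5(w=7)}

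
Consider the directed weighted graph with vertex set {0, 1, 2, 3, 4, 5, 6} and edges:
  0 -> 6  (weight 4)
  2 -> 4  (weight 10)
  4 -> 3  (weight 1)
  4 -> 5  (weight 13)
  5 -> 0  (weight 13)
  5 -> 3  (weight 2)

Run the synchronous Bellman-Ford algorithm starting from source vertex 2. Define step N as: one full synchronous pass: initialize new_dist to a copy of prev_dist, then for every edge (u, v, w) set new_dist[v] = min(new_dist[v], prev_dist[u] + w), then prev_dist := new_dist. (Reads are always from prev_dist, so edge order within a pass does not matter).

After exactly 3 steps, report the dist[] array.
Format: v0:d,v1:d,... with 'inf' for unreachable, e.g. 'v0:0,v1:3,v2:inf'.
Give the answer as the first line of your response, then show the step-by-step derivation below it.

v0:36,v1:inf,v2:0,v3:11,v4:10,v5:23,v6:inf

step 1: dist = v0:inf,v1:inf,v2:0,v3:inf,v4:10,v5:inf,v6:inf
step 2: dist = v0:inf,v1:inf,v2:0,v3:11,v4:10,v5:23,v6:inf
step 3: dist = v0:36,v1:inf,v2:0,v3:11,v4:10,v5:23,v6:inf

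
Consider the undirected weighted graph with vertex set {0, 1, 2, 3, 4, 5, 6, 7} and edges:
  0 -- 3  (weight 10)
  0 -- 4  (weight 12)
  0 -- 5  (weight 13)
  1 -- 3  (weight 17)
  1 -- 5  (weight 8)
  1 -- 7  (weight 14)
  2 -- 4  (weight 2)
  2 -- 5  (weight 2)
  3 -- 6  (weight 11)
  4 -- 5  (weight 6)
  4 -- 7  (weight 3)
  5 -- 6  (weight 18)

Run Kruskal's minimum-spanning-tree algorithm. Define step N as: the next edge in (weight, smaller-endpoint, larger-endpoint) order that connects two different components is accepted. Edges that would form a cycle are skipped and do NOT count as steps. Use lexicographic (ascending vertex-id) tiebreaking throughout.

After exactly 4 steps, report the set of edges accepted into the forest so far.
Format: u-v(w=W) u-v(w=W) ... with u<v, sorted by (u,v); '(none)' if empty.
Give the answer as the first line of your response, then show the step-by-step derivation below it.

1-5(w=8) 2-4(w=2) 2-5(w=2) 4-7(w=3)

step 1: add edge 2-4 (w=2); MST = {2-4(w=2)}
step 2: add edge 2-5 (w=2); MST = {2-4(w=2) 2-5(w=2)}
step 3: add edge 4-7 (w=3); MST = {2-4(w=2) 2-5(w=2) 4-7(w=3)}
step 4: add edge 1-5 (w=8); MST = {1-5(w=8) 2-4(w=2) 2-5(w=2) 4-7(w=3)}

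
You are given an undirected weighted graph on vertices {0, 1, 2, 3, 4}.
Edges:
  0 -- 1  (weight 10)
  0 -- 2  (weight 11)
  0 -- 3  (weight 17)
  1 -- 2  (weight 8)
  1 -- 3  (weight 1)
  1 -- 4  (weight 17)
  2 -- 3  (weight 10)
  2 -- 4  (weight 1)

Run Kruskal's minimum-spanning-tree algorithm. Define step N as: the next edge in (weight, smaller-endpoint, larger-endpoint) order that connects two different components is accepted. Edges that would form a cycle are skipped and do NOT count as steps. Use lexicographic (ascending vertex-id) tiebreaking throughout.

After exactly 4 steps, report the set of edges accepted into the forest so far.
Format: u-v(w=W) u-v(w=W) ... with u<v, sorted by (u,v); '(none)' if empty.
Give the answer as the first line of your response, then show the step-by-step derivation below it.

0-1(w=10) 1-2(w=8) 1-3(w=1) 2-4(w=1)

step 1: add edge 1-3 (w=1); MST = {1-3(w=1)}
step 2: add edge 2-4 (w=1); MST = {1-3(w=1) 2-4(w=1)}
step 3: add edge 1-2 (w=8); MST = {1-2(w=8) 1-3(w=1) 2-4(w=1)}
step 4: add edge 0-1 (w=10); MST = {0-1(w=10) 1-2(w=8) 1-3(w=1) 2-4(w=1)}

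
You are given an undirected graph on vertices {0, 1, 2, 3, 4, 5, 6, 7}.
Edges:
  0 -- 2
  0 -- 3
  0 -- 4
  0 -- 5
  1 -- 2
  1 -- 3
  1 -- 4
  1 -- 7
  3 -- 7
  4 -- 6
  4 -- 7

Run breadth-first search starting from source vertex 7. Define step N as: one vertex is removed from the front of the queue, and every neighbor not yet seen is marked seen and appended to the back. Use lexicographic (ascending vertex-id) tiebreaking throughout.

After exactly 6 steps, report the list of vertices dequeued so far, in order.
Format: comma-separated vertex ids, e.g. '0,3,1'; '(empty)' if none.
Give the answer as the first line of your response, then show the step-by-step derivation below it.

7,1,3,4,2,0

step 1: dequeue 7; queue=[1,3,4]; order=7
step 2: dequeue 1; queue=[3,4,2]; order=7,1
step 3: dequeue 3; queue=[4,2,0]; order=7,1,3
step 4: dequeue 4; queue=[2,0,6]; order=7,1,3,4
step 5: dequeue 2; queue=[0,6]; order=7,1,3,4,2
step 6: dequeue 0; queue=[6,5]; order=7,1,3,4,2,0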